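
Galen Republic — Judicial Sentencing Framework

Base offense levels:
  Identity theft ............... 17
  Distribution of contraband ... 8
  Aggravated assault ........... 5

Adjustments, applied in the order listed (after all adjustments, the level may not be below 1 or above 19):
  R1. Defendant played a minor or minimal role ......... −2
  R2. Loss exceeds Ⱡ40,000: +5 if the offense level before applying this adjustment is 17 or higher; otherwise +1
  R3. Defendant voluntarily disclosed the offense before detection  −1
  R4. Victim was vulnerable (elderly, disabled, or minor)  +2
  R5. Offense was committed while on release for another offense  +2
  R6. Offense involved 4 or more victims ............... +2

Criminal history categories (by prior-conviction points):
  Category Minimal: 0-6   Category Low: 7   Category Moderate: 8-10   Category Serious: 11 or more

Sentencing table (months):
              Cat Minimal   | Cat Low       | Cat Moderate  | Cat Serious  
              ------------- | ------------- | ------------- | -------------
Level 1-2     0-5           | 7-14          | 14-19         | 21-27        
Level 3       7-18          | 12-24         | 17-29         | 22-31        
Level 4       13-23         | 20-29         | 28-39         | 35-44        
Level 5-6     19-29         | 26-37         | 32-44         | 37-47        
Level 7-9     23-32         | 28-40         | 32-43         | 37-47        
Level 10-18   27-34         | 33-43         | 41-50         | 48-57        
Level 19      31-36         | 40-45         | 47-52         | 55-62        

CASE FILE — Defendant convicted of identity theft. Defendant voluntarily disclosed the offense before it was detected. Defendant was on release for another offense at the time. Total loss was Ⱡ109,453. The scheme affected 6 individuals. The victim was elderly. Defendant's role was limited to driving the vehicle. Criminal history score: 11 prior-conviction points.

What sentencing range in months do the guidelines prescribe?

Base offense level for identity theft: 17.
R1 applies: 17 − 2 = 15.
R2 applies (level before this adjustment is 15 < 17, so +1): 15 + 1 = 16.
R3 applies: 16 − 1 = 15.
R4 applies: 15 + 2 = 17.
R5 applies: 17 + 2 = 19.
R6 applies: 19 + 2 = 21.
Level 21 exceeds the maximum of 19; capped at 19.
Final offense level: 19.
Criminal history: 11 prior points → Category Serious (11+).
Level 19 falls in the 19 band.
Grid: Level 19 × Category Serious = 55-62 months.

55-62 months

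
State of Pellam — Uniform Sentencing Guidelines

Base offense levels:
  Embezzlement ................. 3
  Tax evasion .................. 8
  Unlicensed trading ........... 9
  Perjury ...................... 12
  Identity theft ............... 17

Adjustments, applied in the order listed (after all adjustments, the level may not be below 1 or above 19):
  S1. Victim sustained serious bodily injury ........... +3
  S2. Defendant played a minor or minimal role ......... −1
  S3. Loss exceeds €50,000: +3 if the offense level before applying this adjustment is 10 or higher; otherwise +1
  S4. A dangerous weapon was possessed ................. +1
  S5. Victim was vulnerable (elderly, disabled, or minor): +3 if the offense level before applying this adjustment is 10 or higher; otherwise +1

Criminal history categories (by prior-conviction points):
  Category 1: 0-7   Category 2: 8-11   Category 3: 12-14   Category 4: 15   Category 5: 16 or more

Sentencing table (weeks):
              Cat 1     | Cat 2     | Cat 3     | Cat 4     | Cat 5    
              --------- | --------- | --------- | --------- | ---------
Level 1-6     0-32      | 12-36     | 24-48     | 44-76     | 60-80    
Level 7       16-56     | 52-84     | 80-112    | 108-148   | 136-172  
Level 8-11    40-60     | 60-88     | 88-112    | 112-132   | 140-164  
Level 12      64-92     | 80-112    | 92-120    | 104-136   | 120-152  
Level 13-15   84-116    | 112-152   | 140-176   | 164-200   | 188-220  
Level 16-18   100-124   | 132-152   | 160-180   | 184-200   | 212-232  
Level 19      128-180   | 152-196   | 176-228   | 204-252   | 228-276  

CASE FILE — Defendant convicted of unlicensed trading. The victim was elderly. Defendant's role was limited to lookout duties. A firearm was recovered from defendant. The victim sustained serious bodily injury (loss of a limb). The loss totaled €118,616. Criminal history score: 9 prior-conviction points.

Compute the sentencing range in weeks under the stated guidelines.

132-152 weeks

Base offense level for unlicensed trading: 9.
S1 applies: 9 + 3 = 12.
S2 applies: 12 − 1 = 11.
S3 applies (level before this adjustment is 11 ≥ 10, so +3): 11 + 3 = 14.
S4 applies: 14 + 1 = 15.
S5 applies (level before this adjustment is 15 ≥ 10, so +3): 15 + 3 = 18.
Final offense level: 18.
Criminal history: 9 prior points → Category 2 (8-11).
Level 18 falls in the 16-18 band.
Grid: Level 16-18 × Category 2 = 132-152 weeks.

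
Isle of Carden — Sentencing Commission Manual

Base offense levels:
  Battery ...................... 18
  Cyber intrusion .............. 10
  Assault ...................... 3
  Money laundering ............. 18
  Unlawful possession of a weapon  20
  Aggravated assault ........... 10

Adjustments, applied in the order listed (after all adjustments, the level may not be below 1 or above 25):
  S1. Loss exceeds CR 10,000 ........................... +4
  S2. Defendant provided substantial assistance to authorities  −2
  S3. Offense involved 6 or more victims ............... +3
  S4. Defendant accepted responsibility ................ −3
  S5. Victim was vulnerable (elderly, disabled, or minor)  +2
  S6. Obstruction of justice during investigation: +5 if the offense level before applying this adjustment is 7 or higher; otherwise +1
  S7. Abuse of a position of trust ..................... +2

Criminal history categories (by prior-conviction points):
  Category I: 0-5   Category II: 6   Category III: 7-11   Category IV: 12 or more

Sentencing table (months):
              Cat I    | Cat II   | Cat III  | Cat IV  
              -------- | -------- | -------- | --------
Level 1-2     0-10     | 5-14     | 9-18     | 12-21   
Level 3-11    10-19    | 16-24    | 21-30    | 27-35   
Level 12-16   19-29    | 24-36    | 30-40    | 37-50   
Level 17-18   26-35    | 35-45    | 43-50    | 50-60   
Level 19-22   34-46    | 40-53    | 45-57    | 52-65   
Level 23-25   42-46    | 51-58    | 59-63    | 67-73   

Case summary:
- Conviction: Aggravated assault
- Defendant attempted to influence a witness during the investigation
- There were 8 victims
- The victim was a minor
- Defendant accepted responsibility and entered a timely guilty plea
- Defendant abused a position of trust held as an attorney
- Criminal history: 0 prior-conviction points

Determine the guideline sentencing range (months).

34-46 months

Base offense level for aggravated assault: 10.
S1 does not apply.
S2 does not apply.
S3 applies: 10 + 3 = 13.
S4 applies: 13 − 3 = 10.
S5 applies: 10 + 2 = 12.
S6 applies (level before this adjustment is 12 ≥ 7, so +5): 12 + 5 = 17.
S7 applies: 17 + 2 = 19.
Final offense level: 19.
Criminal history: 0 prior points → Category I (0-5).
Level 19 falls in the 19-22 band.
Grid: Level 19-22 × Category I = 34-46 months.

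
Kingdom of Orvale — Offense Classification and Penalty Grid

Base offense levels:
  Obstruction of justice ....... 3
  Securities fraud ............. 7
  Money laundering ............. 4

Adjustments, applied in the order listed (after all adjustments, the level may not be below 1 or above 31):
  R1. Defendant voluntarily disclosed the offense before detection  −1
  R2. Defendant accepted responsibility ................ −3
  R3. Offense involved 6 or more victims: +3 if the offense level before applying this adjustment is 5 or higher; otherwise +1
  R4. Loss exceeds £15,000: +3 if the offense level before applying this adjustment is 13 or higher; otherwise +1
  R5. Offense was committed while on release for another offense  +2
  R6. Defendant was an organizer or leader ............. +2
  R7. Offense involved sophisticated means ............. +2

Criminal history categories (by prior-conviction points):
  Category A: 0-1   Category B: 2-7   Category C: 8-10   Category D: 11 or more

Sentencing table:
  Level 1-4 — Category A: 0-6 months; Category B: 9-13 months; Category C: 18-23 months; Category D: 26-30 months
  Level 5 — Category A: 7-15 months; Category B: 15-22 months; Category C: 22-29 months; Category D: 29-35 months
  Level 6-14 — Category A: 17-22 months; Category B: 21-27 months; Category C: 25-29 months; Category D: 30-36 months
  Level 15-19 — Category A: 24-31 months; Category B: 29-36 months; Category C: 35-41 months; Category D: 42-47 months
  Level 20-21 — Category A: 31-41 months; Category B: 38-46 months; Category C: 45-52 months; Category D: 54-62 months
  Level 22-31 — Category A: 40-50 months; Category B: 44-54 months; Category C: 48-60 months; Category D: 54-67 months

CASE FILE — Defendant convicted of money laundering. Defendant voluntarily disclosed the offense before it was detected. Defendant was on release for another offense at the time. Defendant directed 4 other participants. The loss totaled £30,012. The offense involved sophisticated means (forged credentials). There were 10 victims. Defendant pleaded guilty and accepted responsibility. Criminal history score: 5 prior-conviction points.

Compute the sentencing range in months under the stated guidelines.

21-27 months

Base offense level for money laundering: 4.
R1 applies: 4 − 1 = 3.
R2 applies: 3 − 3 = 0.
R3 applies (level before this adjustment is 0 < 5, so +1): 0 + 1 = 1.
R4 applies (level before this adjustment is 1 < 13, so +1): 1 + 1 = 2.
R5 applies: 2 + 2 = 4.
R6 applies: 4 + 2 = 6.
R7 applies: 6 + 2 = 8.
Final offense level: 8.
Criminal history: 5 prior points → Category B (2-7).
Level 8 falls in the 6-14 band.
Grid: Level 6-14 × Category B = 21-27 months.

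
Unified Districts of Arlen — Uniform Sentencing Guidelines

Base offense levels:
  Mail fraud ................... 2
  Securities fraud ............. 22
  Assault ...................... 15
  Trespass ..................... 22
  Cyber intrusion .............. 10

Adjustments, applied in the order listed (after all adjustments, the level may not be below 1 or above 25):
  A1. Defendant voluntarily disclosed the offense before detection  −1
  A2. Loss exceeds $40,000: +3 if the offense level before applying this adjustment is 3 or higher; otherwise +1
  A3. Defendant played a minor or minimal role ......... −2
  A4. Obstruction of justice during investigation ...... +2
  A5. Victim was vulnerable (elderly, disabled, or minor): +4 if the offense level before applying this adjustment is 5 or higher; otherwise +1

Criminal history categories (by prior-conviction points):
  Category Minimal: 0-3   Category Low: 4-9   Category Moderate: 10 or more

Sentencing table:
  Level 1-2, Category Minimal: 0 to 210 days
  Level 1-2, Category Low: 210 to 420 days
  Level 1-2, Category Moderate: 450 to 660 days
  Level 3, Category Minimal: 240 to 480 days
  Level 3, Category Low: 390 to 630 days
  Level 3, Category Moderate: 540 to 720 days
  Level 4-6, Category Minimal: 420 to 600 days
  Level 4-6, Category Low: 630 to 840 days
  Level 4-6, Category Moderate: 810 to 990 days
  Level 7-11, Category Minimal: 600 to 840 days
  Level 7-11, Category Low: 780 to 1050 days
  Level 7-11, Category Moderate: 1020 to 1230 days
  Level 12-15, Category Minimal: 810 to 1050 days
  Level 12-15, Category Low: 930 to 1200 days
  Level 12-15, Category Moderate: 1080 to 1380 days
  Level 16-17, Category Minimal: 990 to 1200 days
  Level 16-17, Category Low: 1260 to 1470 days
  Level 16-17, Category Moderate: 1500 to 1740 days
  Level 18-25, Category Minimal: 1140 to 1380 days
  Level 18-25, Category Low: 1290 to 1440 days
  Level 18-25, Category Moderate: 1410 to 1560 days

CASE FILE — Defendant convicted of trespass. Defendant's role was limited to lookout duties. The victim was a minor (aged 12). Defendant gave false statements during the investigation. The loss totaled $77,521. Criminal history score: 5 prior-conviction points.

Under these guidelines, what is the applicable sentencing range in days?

1290-1440 days

Base offense level for trespass: 22.
A1 does not apply.
A2 applies (level before this adjustment is 22 ≥ 3, so +3): 22 + 3 = 25.
A3 applies: 25 − 2 = 23.
A4 applies: 23 + 2 = 25.
A5 applies (level before this adjustment is 25 ≥ 5, so +4): 25 + 4 = 29.
Level 29 exceeds the maximum of 25; capped at 25.
Final offense level: 25.
Criminal history: 5 prior points → Category Low (4-9).
Level 25 falls in the 18-25 band.
Grid: Level 18-25 × Category Low = 1290-1440 days.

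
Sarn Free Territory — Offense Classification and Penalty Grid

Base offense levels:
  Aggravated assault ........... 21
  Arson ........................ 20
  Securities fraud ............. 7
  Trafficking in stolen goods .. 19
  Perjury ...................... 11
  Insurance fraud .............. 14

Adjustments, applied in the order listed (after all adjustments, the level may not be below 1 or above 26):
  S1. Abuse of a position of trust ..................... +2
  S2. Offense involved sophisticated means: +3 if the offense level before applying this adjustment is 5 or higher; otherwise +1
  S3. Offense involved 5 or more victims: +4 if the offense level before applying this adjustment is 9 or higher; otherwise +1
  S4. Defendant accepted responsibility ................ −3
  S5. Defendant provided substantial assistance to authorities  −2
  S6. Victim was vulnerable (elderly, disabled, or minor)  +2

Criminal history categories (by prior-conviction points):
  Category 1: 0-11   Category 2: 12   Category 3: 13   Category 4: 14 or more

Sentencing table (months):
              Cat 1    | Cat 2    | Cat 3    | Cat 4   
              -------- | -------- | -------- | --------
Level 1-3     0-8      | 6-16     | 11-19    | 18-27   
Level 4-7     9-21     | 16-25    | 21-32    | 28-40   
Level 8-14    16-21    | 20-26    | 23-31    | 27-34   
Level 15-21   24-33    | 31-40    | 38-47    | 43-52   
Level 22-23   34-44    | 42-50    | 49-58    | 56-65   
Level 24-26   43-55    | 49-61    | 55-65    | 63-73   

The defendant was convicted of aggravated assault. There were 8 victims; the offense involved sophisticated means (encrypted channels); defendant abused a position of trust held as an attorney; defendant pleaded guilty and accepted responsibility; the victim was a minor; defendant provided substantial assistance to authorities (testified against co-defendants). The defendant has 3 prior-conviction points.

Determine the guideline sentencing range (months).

Base offense level for aggravated assault: 21.
S1 applies: 21 + 2 = 23.
S2 applies (level before this adjustment is 23 ≥ 5, so +3): 23 + 3 = 26.
S3 applies (level before this adjustment is 26 ≥ 9, so +4): 26 + 4 = 30.
S4 applies: 30 − 3 = 27.
S5 applies: 27 − 2 = 25.
S6 applies: 25 + 2 = 27.
Level 27 exceeds the maximum of 26; capped at 26.
Final offense level: 26.
Criminal history: 3 prior points → Category 1 (0-11).
Level 26 falls in the 24-26 band.
Grid: Level 24-26 × Category 1 = 43-55 months.

43-55 months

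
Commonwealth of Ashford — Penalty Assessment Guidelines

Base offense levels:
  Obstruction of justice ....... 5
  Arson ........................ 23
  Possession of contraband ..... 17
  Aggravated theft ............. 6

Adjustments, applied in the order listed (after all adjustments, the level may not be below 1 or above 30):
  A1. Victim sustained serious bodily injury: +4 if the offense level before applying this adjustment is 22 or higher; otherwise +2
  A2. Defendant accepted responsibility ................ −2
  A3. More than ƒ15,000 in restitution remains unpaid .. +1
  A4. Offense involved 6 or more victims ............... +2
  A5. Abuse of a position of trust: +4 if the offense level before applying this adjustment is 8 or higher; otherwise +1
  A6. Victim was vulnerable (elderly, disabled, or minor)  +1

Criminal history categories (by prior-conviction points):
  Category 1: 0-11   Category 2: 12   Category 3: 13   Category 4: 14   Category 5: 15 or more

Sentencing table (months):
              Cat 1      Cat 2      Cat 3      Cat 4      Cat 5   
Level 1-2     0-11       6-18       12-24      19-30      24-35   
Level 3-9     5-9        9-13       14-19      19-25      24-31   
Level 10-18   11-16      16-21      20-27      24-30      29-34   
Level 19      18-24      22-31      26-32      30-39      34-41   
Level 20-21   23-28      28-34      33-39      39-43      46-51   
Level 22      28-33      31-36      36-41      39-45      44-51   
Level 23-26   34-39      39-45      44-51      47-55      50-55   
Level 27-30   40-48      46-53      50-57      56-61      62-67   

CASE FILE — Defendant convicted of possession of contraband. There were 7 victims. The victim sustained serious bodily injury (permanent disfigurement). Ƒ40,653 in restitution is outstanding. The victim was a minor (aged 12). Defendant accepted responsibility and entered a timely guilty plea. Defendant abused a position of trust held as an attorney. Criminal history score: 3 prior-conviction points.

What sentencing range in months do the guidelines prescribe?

Base offense level for possession of contraband: 17.
A1 applies (level before this adjustment is 17 < 22, so +2): 17 + 2 = 19.
A2 applies: 19 − 2 = 17.
A3 applies: 17 + 1 = 18.
A4 applies: 18 + 2 = 20.
A5 applies (level before this adjustment is 20 ≥ 8, so +4): 20 + 4 = 24.
A6 applies: 24 + 1 = 25.
Final offense level: 25.
Criminal history: 3 prior points → Category 1 (0-11).
Level 25 falls in the 23-26 band.
Grid: Level 23-26 × Category 1 = 34-39 months.

34-39 months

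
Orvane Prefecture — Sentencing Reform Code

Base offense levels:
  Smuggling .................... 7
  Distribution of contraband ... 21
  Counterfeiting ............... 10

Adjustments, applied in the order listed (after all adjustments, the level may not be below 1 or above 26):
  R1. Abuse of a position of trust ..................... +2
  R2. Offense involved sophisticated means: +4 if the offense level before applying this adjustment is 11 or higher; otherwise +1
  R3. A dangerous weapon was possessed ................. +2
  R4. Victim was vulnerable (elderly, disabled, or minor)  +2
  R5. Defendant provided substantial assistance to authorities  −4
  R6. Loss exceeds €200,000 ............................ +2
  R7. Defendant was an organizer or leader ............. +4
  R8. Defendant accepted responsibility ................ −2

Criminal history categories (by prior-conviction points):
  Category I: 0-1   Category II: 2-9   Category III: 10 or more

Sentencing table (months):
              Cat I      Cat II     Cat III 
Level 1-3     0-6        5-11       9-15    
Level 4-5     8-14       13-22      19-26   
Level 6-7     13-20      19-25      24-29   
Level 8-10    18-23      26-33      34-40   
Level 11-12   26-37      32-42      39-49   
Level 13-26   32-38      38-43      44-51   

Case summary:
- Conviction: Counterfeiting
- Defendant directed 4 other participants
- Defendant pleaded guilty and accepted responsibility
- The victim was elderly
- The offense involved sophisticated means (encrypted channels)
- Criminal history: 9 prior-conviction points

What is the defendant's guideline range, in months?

38-43 months

Base offense level for counterfeiting: 10.
R2 applies (level before this adjustment is 10 < 11, so +1): 10 + 1 = 11.
R3 does not apply.
R4 applies: 11 + 2 = 13.
R5 does not apply.
R7 applies: 13 + 4 = 17.
R8 applies: 17 − 2 = 15.
Final offense level: 15.
Criminal history: 9 prior points → Category II (2-9).
Level 15 falls in the 13-26 band.
Grid: Level 13-26 × Category II = 38-43 months.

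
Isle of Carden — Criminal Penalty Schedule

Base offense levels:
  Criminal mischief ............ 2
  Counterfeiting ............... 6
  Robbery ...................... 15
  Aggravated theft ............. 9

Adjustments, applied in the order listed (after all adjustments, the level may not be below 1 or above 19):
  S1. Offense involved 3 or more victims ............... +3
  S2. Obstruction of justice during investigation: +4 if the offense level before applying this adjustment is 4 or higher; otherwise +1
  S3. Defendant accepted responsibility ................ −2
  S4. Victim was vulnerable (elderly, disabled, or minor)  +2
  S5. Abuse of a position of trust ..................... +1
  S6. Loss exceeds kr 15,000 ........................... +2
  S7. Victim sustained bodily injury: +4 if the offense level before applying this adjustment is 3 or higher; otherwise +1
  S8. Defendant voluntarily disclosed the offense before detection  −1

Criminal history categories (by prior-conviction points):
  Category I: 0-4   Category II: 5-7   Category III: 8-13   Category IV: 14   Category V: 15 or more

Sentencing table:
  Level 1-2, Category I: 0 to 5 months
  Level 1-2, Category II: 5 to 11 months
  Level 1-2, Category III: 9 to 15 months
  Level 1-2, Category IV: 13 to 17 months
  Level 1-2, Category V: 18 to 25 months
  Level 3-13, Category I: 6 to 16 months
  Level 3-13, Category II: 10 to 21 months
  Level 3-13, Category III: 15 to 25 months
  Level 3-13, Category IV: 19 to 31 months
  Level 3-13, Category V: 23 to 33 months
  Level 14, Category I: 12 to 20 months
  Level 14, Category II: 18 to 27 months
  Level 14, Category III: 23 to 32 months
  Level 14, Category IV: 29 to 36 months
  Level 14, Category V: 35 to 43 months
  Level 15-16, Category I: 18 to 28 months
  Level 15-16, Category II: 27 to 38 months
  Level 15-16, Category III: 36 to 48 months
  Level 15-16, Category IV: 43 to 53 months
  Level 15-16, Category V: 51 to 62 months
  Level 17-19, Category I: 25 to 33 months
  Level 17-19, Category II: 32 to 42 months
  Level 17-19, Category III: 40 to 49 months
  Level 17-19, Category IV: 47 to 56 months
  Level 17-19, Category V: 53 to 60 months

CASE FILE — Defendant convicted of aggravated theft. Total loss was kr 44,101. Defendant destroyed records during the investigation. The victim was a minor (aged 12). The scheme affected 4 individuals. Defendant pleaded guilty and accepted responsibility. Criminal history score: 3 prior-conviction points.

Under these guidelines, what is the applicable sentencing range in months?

25-33 months

Base offense level for aggravated theft: 9.
S1 applies: 9 + 3 = 12.
S2 applies (level before this adjustment is 12 ≥ 4, so +4): 12 + 4 = 16.
S3 applies: 16 − 2 = 14.
S4 applies: 14 + 2 = 16.
S5 does not apply.
S6 applies: 16 + 2 = 18.
Final offense level: 18.
Criminal history: 3 prior points → Category I (0-4).
Level 18 falls in the 17-19 band.
Grid: Level 17-19 × Category I = 25-33 months.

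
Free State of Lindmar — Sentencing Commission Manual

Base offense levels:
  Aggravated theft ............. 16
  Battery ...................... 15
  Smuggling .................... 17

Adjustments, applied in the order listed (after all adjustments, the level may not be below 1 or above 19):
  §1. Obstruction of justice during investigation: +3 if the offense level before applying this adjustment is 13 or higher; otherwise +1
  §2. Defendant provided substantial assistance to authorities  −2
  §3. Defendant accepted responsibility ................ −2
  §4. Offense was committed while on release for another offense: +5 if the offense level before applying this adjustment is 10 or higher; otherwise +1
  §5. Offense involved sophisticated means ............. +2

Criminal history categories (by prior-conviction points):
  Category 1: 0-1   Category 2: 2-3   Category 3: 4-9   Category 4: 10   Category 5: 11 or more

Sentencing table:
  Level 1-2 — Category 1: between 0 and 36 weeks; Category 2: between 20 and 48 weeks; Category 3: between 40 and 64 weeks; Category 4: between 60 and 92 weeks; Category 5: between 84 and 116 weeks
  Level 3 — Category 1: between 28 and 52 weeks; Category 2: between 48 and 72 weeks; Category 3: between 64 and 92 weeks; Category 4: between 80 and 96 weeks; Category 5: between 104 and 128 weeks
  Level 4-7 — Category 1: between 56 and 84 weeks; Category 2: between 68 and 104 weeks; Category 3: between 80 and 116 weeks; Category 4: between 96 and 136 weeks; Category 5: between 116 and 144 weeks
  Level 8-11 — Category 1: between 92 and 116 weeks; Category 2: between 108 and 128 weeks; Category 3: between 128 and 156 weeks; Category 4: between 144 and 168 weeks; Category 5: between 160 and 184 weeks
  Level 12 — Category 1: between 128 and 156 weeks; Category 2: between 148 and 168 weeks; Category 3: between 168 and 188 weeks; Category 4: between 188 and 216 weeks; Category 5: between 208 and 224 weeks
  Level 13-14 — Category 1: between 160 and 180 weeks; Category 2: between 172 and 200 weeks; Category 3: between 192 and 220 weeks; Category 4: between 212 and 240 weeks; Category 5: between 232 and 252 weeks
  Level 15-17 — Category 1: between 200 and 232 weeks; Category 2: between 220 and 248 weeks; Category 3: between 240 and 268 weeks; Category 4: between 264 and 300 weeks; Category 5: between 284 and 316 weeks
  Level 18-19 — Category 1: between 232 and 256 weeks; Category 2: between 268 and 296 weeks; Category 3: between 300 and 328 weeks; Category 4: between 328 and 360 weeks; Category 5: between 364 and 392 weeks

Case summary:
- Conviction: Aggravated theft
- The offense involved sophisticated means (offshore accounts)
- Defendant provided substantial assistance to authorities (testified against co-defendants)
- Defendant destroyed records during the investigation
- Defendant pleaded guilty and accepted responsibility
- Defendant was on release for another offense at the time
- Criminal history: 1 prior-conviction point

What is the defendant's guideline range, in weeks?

Base offense level for aggravated theft: 16.
§1 applies (level before this adjustment is 16 ≥ 13, so +3): 16 + 3 = 19.
§2 applies: 19 − 2 = 17.
§3 applies: 17 − 2 = 15.
§4 applies (level before this adjustment is 15 ≥ 10, so +5): 15 + 5 = 20.
§5 applies: 20 + 2 = 22.
Level 22 exceeds the maximum of 19; capped at 19.
Final offense level: 19.
Criminal history: 1 prior point → Category 1 (0-1).
Level 19 falls in the 18-19 band.
Grid: Level 18-19 × Category 1 = 232-256 weeks.

232-256 weeks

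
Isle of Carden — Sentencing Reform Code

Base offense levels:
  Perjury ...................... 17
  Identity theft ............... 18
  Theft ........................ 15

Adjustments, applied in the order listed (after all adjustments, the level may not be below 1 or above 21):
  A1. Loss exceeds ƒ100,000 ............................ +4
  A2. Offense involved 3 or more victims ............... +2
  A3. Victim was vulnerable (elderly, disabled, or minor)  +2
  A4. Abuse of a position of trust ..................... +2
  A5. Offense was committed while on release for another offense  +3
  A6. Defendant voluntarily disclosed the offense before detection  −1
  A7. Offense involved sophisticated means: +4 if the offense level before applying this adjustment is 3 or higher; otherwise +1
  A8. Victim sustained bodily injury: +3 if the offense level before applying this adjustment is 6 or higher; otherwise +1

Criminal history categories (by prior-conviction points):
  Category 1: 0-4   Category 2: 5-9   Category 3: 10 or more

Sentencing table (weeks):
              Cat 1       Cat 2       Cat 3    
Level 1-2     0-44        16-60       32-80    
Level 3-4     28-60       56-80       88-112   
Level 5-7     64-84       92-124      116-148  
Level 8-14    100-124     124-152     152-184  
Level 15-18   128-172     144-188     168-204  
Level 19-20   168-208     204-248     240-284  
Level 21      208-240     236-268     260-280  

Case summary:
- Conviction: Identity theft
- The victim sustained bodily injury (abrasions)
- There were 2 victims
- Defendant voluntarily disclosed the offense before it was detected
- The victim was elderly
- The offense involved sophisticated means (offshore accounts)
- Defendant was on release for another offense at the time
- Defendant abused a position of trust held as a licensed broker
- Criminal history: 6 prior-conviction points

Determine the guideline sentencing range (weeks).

236-268 weeks

Base offense level for identity theft: 18.
A3 applies: 18 + 2 = 20.
A4 applies: 20 + 2 = 22.
A5 applies: 22 + 3 = 25.
A6 applies: 25 − 1 = 24.
A7 applies (level before this adjustment is 24 ≥ 3, so +4): 24 + 4 = 28.
A8 applies (level before this adjustment is 28 ≥ 6, so +3): 28 + 3 = 31.
Level 31 exceeds the maximum of 21; capped at 21.
Final offense level: 21.
Criminal history: 6 prior points → Category 2 (5-9).
Level 21 falls in the 21 band.
Grid: Level 21 × Category 2 = 236-268 weeks.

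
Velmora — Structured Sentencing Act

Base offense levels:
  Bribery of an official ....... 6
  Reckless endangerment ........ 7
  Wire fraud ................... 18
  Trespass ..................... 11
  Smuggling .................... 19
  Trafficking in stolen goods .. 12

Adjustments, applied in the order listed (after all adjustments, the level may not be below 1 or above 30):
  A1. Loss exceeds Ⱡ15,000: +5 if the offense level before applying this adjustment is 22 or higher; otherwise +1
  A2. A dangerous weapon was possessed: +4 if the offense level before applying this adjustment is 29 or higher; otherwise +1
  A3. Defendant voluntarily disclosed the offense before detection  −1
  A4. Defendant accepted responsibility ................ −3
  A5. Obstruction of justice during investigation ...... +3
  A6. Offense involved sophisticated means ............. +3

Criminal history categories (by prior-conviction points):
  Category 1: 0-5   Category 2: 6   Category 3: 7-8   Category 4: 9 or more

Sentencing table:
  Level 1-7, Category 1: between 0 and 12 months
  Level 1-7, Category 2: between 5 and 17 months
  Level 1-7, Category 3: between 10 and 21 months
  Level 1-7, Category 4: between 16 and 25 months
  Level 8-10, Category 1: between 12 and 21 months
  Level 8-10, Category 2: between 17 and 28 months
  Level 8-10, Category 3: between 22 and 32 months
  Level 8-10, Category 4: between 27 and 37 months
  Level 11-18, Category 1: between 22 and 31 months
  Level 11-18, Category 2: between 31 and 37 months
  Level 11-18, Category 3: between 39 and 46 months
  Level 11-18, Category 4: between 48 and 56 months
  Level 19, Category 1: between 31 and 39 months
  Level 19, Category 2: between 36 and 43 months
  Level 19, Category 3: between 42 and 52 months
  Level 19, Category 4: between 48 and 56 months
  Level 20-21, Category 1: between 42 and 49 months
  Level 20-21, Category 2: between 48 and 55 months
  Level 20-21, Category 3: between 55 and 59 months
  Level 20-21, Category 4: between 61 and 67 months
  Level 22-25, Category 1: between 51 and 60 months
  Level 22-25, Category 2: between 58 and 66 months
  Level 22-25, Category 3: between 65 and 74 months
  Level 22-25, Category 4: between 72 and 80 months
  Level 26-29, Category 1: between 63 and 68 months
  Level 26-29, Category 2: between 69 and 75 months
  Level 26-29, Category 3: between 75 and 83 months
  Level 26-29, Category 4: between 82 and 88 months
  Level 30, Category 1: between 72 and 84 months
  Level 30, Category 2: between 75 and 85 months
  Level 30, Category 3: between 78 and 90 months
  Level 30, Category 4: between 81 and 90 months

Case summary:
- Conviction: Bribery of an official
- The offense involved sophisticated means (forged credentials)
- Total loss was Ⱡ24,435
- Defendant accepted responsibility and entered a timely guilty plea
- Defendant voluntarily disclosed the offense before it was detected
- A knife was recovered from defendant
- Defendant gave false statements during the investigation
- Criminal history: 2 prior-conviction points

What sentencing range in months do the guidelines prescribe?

12-21 months

Base offense level for bribery of an official: 6.
A1 applies (level before this adjustment is 6 < 22, so +1): 6 + 1 = 7.
A2 applies (level before this adjustment is 7 < 29, so +1): 7 + 1 = 8.
A3 applies: 8 − 1 = 7.
A4 applies: 7 − 3 = 4.
A5 applies: 4 + 3 = 7.
A6 applies: 7 + 3 = 10.
Final offense level: 10.
Criminal history: 2 prior points → Category 1 (0-5).
Level 10 falls in the 8-10 band.
Grid: Level 8-10 × Category 1 = 12-21 months.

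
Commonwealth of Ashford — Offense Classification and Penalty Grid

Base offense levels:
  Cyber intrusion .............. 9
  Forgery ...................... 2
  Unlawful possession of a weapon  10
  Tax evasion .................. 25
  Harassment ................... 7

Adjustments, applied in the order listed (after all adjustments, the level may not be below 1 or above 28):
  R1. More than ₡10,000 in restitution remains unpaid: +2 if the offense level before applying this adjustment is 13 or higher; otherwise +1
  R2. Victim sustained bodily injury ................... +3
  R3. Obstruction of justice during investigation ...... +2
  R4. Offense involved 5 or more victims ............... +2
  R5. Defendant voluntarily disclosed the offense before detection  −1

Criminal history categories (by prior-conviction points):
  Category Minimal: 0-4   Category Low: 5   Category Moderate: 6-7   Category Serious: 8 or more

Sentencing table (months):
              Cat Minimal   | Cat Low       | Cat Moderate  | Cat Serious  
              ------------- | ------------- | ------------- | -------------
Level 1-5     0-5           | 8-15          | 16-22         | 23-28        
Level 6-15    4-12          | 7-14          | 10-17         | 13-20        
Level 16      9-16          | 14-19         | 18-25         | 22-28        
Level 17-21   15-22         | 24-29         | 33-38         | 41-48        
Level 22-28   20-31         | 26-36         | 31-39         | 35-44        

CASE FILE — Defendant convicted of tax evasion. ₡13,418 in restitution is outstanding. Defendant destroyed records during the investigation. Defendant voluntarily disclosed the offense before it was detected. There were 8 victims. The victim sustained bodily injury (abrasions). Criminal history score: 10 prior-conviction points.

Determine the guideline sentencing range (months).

Base offense level for tax evasion: 25.
R1 applies (level before this adjustment is 25 ≥ 13, so +2): 25 + 2 = 27.
R2 applies: 27 + 3 = 30.
R3 applies: 30 + 2 = 32.
R4 applies: 32 + 2 = 34.
R5 applies: 34 − 1 = 33.
Level 33 exceeds the maximum of 28; capped at 28.
Final offense level: 28.
Criminal history: 10 prior points → Category Serious (8+).
Level 28 falls in the 22-28 band.
Grid: Level 22-28 × Category Serious = 35-44 months.

35-44 months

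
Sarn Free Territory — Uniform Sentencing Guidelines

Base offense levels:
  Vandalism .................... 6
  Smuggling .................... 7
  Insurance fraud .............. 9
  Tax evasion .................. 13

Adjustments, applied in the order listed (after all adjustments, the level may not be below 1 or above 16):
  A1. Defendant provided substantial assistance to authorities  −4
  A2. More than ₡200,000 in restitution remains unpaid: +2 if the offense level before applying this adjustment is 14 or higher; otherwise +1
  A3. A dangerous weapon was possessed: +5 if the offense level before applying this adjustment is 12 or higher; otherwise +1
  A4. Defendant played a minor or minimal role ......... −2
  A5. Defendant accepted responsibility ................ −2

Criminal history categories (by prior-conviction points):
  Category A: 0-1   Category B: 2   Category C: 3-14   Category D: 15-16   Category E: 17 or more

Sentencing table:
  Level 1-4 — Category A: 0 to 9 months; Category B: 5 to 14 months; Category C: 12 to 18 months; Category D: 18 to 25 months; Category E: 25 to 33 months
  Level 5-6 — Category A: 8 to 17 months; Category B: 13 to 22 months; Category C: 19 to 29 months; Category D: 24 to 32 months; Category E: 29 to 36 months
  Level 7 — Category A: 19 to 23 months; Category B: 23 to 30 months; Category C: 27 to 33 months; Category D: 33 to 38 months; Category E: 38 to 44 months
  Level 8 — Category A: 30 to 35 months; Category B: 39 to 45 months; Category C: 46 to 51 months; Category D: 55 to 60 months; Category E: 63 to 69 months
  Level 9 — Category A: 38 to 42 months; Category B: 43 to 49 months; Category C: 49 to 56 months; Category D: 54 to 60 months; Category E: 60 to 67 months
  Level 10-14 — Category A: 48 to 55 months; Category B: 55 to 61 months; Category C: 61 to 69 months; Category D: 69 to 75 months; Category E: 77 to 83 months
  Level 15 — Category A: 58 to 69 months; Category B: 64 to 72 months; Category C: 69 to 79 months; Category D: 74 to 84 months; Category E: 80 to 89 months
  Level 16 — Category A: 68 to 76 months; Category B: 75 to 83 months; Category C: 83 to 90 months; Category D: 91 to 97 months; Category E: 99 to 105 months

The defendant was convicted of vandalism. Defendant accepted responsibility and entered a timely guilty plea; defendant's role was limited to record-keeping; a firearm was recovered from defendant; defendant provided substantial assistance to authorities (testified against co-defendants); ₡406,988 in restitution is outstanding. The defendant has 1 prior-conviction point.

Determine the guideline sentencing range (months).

0-9 months

Base offense level for vandalism: 6.
A1 applies: 6 − 4 = 2.
A2 applies (level before this adjustment is 2 < 14, so +1): 2 + 1 = 3.
A3 applies (level before this adjustment is 3 < 12, so +1): 3 + 1 = 4.
A4 applies: 4 − 2 = 2.
A5 applies: 2 − 2 = 0.
Level 0 is below the minimum of 1; floored at 1.
Final offense level: 1.
Criminal history: 1 prior point → Category A (0-1).
Level 1 falls in the 1-4 band.
Grid: Level 1-4 × Category A = 0-9 months.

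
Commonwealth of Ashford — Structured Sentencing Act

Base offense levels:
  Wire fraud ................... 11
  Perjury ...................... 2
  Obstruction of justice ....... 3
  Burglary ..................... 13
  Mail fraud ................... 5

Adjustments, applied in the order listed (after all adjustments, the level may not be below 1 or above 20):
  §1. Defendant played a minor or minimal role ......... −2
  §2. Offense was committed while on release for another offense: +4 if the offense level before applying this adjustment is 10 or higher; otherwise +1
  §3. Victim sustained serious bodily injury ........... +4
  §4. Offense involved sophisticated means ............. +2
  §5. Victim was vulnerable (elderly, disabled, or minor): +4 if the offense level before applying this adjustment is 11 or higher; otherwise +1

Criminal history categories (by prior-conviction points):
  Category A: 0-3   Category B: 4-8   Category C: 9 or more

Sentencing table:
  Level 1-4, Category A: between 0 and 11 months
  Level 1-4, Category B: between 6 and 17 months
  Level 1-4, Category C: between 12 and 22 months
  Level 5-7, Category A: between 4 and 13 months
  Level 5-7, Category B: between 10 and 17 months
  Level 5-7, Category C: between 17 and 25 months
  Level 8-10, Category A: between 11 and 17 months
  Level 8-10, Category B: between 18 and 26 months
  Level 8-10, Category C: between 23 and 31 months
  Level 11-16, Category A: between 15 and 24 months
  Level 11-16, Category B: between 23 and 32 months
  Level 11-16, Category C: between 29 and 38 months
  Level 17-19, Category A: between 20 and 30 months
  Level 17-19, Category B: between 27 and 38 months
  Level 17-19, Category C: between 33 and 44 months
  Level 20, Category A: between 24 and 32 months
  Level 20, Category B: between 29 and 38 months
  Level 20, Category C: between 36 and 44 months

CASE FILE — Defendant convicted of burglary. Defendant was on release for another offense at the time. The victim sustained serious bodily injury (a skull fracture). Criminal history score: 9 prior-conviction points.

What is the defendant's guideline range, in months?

Base offense level for burglary: 13.
§1 does not apply.
§2 applies (level before this adjustment is 13 ≥ 10, so +4): 13 + 4 = 17.
§3 applies: 17 + 4 = 21.
§4 does not apply.
§5 does not apply.
Level 21 exceeds the maximum of 20; capped at 20.
Final offense level: 20.
Criminal history: 9 prior points → Category C (9+).
Level 20 falls in the 20 band.
Grid: Level 20 × Category C = 36-44 months.

36-44 months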